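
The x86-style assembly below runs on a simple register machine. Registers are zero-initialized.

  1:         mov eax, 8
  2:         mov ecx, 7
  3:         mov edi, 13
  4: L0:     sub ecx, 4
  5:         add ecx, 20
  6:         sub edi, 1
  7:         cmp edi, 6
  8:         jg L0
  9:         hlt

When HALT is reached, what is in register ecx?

119

after mov eax, 8: eax=8
after mov ecx, 7: ecx=7
after mov edi, 13: edi=13
after sub ecx, 4: ecx=7-4=3
after add ecx, 20: ecx=3+20=23
after sub edi, 1: edi=13-1=12
cmp edi, 6  (cmp 12,6)
jg L0: taken
after sub ecx, 4: ecx=23-4=19
after add ecx, 20: ecx=19+20=39
after sub edi, 1: edi=12-1=11
cmp edi, 6  (cmp 11,6)
jg L0: taken
after sub ecx, 4: ecx=39-4=35
after add ecx, 20: ecx=35+20=55
after sub edi, 1: edi=11-1=10
cmp edi, 6  (cmp 10,6)
jg L0: taken
after sub ecx, 4: ecx=55-4=51
after add ecx, 20: ecx=51+20=71
after sub edi, 1: edi=10-1=9
cmp edi, 6  (cmp 9,6)
jg L0: taken
after sub ecx, 4: ecx=71-4=67
after add ecx, 20: ecx=67+20=87
after sub edi, 1: edi=9-1=8
cmp edi, 6  (cmp 8,6)
jg L0: taken
after sub ecx, 4: ecx=87-4=83
after add ecx, 20: ecx=83+20=103
after sub edi, 1: edi=8-1=7
cmp edi, 6  (cmp 7,6)
jg L0: taken
after sub ecx, 4: ecx=103-4=99
after add ecx, 20: ecx=99+20=119
after sub edi, 1: edi=7-1=6
cmp edi, 6  (cmp 6,6)
jg L0: not taken
halt.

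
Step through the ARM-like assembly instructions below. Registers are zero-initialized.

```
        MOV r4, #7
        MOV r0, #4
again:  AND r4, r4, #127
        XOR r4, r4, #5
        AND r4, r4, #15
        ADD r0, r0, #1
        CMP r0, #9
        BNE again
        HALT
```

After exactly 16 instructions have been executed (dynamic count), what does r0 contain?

6

MOV r4, #7 → r4=7
MOV r0, #4 → r0=4
AND r4, r4, #127 → r4=7&127=7
XOR r4, r4, #5 → r4=7^5=2
AND r4, r4, #15 → r4=2&15=2
ADD r0, r0, #1 → r0=4+1=5
CMP r0, #9  (cmp 5,9)
BNE again: taken
AND r4, r4, #127 → r4=2&127=2
XOR r4, r4, #5 → r4=2^5=7
AND r4, r4, #15 → r4=7&15=7
ADD r0, r0, #1 → r0=5+1=6
CMP r0, #9  (cmp 6,9)
BNE again: taken
AND r4, r4, #127 → r4=7&127=7
XOR r4, r4, #5 → r4=7^5=2
After step 16: r0 = 6.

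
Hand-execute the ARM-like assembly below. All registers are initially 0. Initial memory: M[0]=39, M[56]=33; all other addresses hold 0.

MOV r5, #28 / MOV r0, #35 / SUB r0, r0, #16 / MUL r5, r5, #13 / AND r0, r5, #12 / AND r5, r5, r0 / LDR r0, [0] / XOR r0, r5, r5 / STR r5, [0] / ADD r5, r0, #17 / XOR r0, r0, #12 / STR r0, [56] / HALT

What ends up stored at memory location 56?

12

after MOV r5, #28: r5=28
after MOV r0, #35: r0=35
after SUB r0, r0, #16: r0=35-16=19
after MUL r5, r5, #13: r5=28*13=364
after AND r0, r5, #12: r0=364&12=12
after AND r5, r5, r0: r5=364&12=12
after LDR r0, [0]: r0=M[0]=39
after XOR r0, r5, r5: r0=12^12=0
STR r5, [0] → M[0]=12
after ADD r5, r0, #17: r5=0+17=17
after XOR r0, r0, #12: r0=0^12=12
STR r0, [56] → M[56]=12
halt.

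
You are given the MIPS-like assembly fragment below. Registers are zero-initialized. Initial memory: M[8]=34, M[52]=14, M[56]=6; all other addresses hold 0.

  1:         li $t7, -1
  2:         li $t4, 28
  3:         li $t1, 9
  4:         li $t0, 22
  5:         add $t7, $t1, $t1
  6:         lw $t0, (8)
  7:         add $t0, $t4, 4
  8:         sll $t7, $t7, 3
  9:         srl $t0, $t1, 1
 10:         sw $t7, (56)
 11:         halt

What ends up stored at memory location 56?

$t7=-1
$t4=28
$t1=9
$t0=22
$t7=9+9=18
$t0=M[8]=34
$t0=28+4=32
$t7=18<<3=144
$t0=9>>1=4
sw $t7, (56) → M[56]=144
halt.

144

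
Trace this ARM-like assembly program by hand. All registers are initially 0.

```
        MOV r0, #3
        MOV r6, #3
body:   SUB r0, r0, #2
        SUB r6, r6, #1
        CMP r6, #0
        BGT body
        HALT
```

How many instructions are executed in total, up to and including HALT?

MOV r0, #3 → r0=3
MOV r6, #3 → r6=3
SUB r0, r0, #2 → r0=3-2=1
SUB r6, r6, #1 → r6=3-1=2
CMP r6, #0  (cmp 2,0)
BGT body: taken
SUB r0, r0, #2 → r0=1-2=-1
SUB r6, r6, #1 → r6=2-1=1
CMP r6, #0  (cmp 1,0)
BGT body: taken
SUB r0, r0, #2 → r0=(-1)-2=-3
SUB r6, r6, #1 → r6=1-1=0
CMP r6, #0  (cmp 0,0)
BGT body: not taken
halt.
Total executed instructions: 15.

15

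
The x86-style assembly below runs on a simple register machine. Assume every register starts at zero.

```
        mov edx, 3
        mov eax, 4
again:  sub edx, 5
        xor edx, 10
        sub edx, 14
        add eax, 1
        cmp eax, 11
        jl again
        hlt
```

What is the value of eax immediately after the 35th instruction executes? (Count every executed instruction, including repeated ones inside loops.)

after mov edx, 3: edx=3
after mov eax, 4: eax=4
after sub edx, 5: edx=3-5=-2
after xor edx, 10: edx=(-2)^10=-12
after sub edx, 14: edx=(-12)-14=-26
after add eax, 1: eax=4+1=5
cmp eax, 11  (cmp 5,11)
jl again: taken
after sub edx, 5: edx=(-26)-5=-31
after xor edx, 10: edx=(-31)^10=-21
after sub edx, 14: edx=(-21)-14=-35
after add eax, 1: eax=5+1=6
cmp eax, 11  (cmp 6,11)
jl again: taken
after sub edx, 5: edx=(-35)-5=-40
after xor edx, 10: edx=(-40)^10=-46
after sub edx, 14: edx=(-46)-14=-60
after add eax, 1: eax=6+1=7
cmp eax, 11  (cmp 7,11)
jl again: taken
after sub edx, 5: edx=(-60)-5=-65
after xor edx, 10: edx=(-65)^10=-75
after sub edx, 14: edx=(-75)-14=-89
after add eax, 1: eax=7+1=8
cmp eax, 11  (cmp 8,11)
jl again: taken
after sub edx, 5: edx=(-89)-5=-94
after xor edx, 10: edx=(-94)^10=-88
after sub edx, 14: edx=(-88)-14=-102
after add eax, 1: eax=8+1=9
cmp eax, 11  (cmp 9,11)
jl again: taken
after sub edx, 5: edx=(-102)-5=-107
after xor edx, 10: edx=(-107)^10=-97
after sub edx, 14: edx=(-97)-14=-111
After step 35: eax = 9.

9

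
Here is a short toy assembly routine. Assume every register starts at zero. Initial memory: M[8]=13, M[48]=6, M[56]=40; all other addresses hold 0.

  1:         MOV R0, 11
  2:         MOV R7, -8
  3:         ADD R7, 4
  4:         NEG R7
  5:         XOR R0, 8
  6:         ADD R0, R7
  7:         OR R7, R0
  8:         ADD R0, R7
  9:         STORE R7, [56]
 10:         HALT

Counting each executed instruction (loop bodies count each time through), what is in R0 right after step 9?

R0=11
R7=-8
R7=(-8)+4=-4
R7=-(-4)=4
R0=11^8=3
R0=3+4=7
R7=4|7=7
R0=7+7=14
STORE R7, [56] → M[56]=7
After step 9: R0 = 14.

14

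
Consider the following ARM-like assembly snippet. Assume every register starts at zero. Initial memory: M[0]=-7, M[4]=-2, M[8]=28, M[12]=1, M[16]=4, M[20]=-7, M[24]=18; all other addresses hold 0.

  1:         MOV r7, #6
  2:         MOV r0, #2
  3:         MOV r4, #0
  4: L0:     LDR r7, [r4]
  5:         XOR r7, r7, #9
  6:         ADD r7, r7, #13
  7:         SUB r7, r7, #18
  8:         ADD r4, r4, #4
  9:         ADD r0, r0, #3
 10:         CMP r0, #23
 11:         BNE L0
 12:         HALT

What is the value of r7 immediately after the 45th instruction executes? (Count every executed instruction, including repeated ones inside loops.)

MOV r7, #6 → r7=6
MOV r0, #2 → r0=2
MOV r4, #0 → r4=0
LDR r7, [r4] → r7=M[0]=-7
XOR r7, r7, #9 → r7=(-7)^9=-16
ADD r7, r7, #13 → r7=(-16)+13=-3
SUB r7, r7, #18 → r7=(-3)-18=-21
ADD r4, r4, #4 → r4=0+4=4
ADD r0, r0, #3 → r0=2+3=5
CMP r0, #23  (cmp 5,23)
BNE L0: taken
LDR r7, [r4] → r7=M[4]=-2
XOR r7, r7, #9 → r7=(-2)^9=-9
ADD r7, r7, #13 → r7=(-9)+13=4
SUB r7, r7, #18 → r7=4-18=-14
ADD r4, r4, #4 → r4=4+4=8
ADD r0, r0, #3 → r0=5+3=8
CMP r0, #23  (cmp 8,23)
BNE L0: taken
LDR r7, [r4] → r7=M[8]=28
XOR r7, r7, #9 → r7=28^9=21
ADD r7, r7, #13 → r7=21+13=34
SUB r7, r7, #18 → r7=34-18=16
ADD r4, r4, #4 → r4=8+4=12
ADD r0, r0, #3 → r0=8+3=11
CMP r0, #23  (cmp 11,23)
BNE L0: taken
LDR r7, [r4] → r7=M[12]=1
XOR r7, r7, #9 → r7=1^9=8
ADD r7, r7, #13 → r7=8+13=21
SUB r7, r7, #18 → r7=21-18=3
ADD r4, r4, #4 → r4=12+4=16
ADD r0, r0, #3 → r0=11+3=14
CMP r0, #23  (cmp 14,23)
BNE L0: taken
LDR r7, [r4] → r7=M[16]=4
XOR r7, r7, #9 → r7=4^9=13
ADD r7, r7, #13 → r7=13+13=26
SUB r7, r7, #18 → r7=26-18=8
ADD r4, r4, #4 → r4=16+4=20
ADD r0, r0, #3 → r0=14+3=17
CMP r0, #23  (cmp 17,23)
BNE L0: taken
LDR r7, [r4] → r7=M[20]=-7
XOR r7, r7, #9 → r7=(-7)^9=-16
After step 45: r7 = -16.

-16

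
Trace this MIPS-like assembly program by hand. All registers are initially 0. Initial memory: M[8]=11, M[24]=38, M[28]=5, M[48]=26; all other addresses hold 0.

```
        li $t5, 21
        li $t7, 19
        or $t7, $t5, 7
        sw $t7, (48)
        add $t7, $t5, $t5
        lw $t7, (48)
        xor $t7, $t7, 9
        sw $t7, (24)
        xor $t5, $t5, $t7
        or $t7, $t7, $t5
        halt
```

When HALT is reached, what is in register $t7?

31

li $t5, 21 → $t5=21
li $t7, 19 → $t7=19
or $t7, $t5, 7 → $t7=21|7=23
sw $t7, (48) → M[48]=23
add $t7, $t5, $t5 → $t7=21+21=42
lw $t7, (48) → $t7=M[48]=23
xor $t7, $t7, 9 → $t7=23^9=30
sw $t7, (24) → M[24]=30
xor $t5, $t5, $t7 → $t5=21^30=11
or $t7, $t7, $t5 → $t7=30|11=31
halt.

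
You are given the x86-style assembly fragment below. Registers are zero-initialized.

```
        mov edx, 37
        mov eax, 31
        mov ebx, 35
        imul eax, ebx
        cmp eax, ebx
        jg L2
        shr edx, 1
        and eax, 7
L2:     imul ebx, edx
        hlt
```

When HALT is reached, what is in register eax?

1085

edx=37
eax=31
ebx=35
eax=31*35=1085
cmp eax, ebx  (cmp 1085,35)
jg L2: taken
ebx=35*37=1295
halt.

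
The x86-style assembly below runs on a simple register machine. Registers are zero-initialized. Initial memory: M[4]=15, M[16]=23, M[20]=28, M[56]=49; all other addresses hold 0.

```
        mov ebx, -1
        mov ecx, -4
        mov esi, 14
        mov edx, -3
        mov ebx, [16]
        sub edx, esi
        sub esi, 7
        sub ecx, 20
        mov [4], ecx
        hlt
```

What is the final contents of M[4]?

-24

after mov ebx, -1: ebx=-1
after mov ecx, -4: ecx=-4
after mov esi, 14: esi=14
after mov edx, -3: edx=-3
after mov ebx, [16]: ebx=M[16]=23
after sub edx, esi: edx=(-3)-14=-17
after sub esi, 7: esi=14-7=7
after sub ecx, 20: ecx=(-4)-20=-24
mov [4], ecx → M[4]=-24
halt.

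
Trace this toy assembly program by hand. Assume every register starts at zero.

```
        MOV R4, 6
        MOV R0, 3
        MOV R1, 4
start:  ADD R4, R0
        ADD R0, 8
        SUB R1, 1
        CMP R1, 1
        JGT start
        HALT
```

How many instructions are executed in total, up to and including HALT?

after MOV R4, 6: R4=6
after MOV R0, 3: R0=3
after MOV R1, 4: R1=4
after ADD R4, R0: R4=6+3=9
after ADD R0, 8: R0=3+8=11
after SUB R1, 1: R1=4-1=3
CMP R1, 1  (cmp 3,1)
JGT start: taken
after ADD R4, R0: R4=9+11=20
after ADD R0, 8: R0=11+8=19
after SUB R1, 1: R1=3-1=2
CMP R1, 1  (cmp 2,1)
JGT start: taken
after ADD R4, R0: R4=20+19=39
after ADD R0, 8: R0=19+8=27
after SUB R1, 1: R1=2-1=1
CMP R1, 1  (cmp 1,1)
JGT start: not taken
halt.
Total executed instructions: 19.

19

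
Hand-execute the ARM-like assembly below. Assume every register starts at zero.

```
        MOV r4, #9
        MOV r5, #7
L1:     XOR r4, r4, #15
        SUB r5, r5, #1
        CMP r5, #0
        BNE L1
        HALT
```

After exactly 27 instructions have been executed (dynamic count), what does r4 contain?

6

after MOV r4, #9: r4=9
after MOV r5, #7: r5=7
after XOR r4, r4, #15: r4=9^15=6
after SUB r5, r5, #1: r5=7-1=6
CMP r5, #0  (cmp 6,0)
BNE L1: taken
after XOR r4, r4, #15: r4=6^15=9
after SUB r5, r5, #1: r5=6-1=5
CMP r5, #0  (cmp 5,0)
BNE L1: taken
after XOR r4, r4, #15: r4=9^15=6
after SUB r5, r5, #1: r5=5-1=4
CMP r5, #0  (cmp 4,0)
BNE L1: taken
after XOR r4, r4, #15: r4=6^15=9
after SUB r5, r5, #1: r5=4-1=3
CMP r5, #0  (cmp 3,0)
BNE L1: taken
after XOR r4, r4, #15: r4=9^15=6
after SUB r5, r5, #1: r5=3-1=2
CMP r5, #0  (cmp 2,0)
BNE L1: taken
after XOR r4, r4, #15: r4=6^15=9
after SUB r5, r5, #1: r5=2-1=1
CMP r5, #0  (cmp 1,0)
BNE L1: taken
after XOR r4, r4, #15: r4=9^15=6
After step 27: r4 = 6.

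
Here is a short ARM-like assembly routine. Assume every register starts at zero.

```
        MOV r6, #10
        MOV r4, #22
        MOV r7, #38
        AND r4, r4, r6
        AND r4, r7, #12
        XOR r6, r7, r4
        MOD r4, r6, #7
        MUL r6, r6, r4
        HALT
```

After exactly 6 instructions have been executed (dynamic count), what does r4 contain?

4

after MOV r6, #10: r6=10
after MOV r4, #22: r4=22
after MOV r7, #38: r7=38
after AND r4, r4, r6: r4=22&10=2
after AND r4, r7, #12: r4=38&12=4
after XOR r6, r7, r4: r6=38^4=34
After step 6: r4 = 4.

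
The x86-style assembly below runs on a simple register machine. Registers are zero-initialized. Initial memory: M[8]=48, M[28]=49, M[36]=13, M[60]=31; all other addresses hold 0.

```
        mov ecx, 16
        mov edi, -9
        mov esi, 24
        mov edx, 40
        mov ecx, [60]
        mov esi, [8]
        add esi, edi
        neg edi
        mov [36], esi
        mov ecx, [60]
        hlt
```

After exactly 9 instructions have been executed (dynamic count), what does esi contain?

39

ecx=16
edi=-9
esi=24
edx=40
ecx=M[60]=31
esi=M[8]=48
esi=48+(-9)=39
edi=-(-9)=9
mov [36], esi → M[36]=39
After step 9: esi = 39.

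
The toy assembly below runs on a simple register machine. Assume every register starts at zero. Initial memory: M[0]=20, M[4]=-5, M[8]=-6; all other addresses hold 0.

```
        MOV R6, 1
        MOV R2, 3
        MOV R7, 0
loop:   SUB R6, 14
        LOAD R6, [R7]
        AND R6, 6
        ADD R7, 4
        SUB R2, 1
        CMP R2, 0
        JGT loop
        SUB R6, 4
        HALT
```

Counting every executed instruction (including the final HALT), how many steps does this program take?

after MOV R6, 1: R6=1
after MOV R2, 3: R2=3
after MOV R7, 0: R7=0
after SUB R6, 14: R6=1-14=-13
after LOAD R6, [R7]: R6=M[0]=20
after AND R6, 6: R6=20&6=4
after ADD R7, 4: R7=0+4=4
after SUB R2, 1: R2=3-1=2
CMP R2, 0  (cmp 2,0)
JGT loop: taken
after SUB R6, 14: R6=4-14=-10
after LOAD R6, [R7]: R6=M[4]=-5
after AND R6, 6: R6=(-5)&6=2
after ADD R7, 4: R7=4+4=8
after SUB R2, 1: R2=2-1=1
CMP R2, 0  (cmp 1,0)
JGT loop: taken
after SUB R6, 14: R6=2-14=-12
after LOAD R6, [R7]: R6=M[8]=-6
after AND R6, 6: R6=(-6)&6=2
after ADD R7, 4: R7=8+4=12
after SUB R2, 1: R2=1-1=0
CMP R2, 0  (cmp 0,0)
JGT loop: not taken
after SUB R6, 4: R6=2-4=-2
halt.
Total executed instructions: 26.

26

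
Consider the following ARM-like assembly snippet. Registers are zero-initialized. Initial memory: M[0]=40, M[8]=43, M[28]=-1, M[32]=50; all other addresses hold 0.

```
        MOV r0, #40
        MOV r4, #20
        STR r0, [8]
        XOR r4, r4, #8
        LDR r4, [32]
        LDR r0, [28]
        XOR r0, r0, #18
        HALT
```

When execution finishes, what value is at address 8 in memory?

r0=40
r4=20
STR r0, [8] → M[8]=40
r4=20^8=28
r4=M[32]=50
r0=M[28]=-1
r0=(-1)^18=-19
halt.

40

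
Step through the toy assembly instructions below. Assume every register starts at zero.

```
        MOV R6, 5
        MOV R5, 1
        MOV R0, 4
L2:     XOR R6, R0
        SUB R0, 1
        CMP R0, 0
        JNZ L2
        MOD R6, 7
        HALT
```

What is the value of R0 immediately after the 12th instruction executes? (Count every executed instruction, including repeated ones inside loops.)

MOV R6, 5 → R6=5
MOV R5, 1 → R5=1
MOV R0, 4 → R0=4
XOR R6, R0 → R6=5^4=1
SUB R0, 1 → R0=4-1=3
CMP R0, 0  (cmp 3,0)
JNZ L2: taken
XOR R6, R0 → R6=1^3=2
SUB R0, 1 → R0=3-1=2
CMP R0, 0  (cmp 2,0)
JNZ L2: taken
XOR R6, R0 → R6=2^2=0
After step 12: R0 = 2.

2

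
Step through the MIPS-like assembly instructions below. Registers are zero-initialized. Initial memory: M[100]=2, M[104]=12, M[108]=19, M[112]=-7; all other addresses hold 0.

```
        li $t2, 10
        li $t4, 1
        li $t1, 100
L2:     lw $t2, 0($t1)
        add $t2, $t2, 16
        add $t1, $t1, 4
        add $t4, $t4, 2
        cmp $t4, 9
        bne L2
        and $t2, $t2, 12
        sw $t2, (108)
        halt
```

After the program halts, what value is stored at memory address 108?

8

li $t2, 10 → $t2=10
li $t4, 1 → $t4=1
li $t1, 100 → $t1=100
lw $t2, 0($t1) → $t2=M[100]=2
add $t2, $t2, 16 → $t2=2+16=18
add $t1, $t1, 4 → $t1=100+4=104
add $t4, $t4, 2 → $t4=1+2=3
cmp $t4, 9  (cmp 3,9)
bne L2: taken
lw $t2, 0($t1) → $t2=M[104]=12
add $t2, $t2, 16 → $t2=12+16=28
add $t1, $t1, 4 → $t1=104+4=108
add $t4, $t4, 2 → $t4=3+2=5
cmp $t4, 9  (cmp 5,9)
bne L2: taken
lw $t2, 0($t1) → $t2=M[108]=19
add $t2, $t2, 16 → $t2=19+16=35
add $t1, $t1, 4 → $t1=108+4=112
add $t4, $t4, 2 → $t4=5+2=7
cmp $t4, 9  (cmp 7,9)
bne L2: taken
lw $t2, 0($t1) → $t2=M[112]=-7
add $t2, $t2, 16 → $t2=(-7)+16=9
add $t1, $t1, 4 → $t1=112+4=116
add $t4, $t4, 2 → $t4=7+2=9
cmp $t4, 9  (cmp 9,9)
bne L2: not taken
and $t2, $t2, 12 → $t2=9&12=8
sw $t2, (108) → M[108]=8
halt.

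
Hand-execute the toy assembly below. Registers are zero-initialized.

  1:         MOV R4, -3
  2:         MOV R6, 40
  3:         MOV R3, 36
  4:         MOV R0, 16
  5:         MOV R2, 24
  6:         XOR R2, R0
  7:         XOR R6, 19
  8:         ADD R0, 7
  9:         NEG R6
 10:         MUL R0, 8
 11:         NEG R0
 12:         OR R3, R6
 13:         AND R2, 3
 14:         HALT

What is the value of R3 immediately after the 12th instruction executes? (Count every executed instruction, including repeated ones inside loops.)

MOV R4, -3 → R4=-3
MOV R6, 40 → R6=40
MOV R3, 36 → R3=36
MOV R0, 16 → R0=16
MOV R2, 24 → R2=24
XOR R2, R0 → R2=24^16=8
XOR R6, 19 → R6=40^19=59
ADD R0, 7 → R0=16+7=23
NEG R6 → R6=-(59)=-59
MUL R0, 8 → R0=23*8=184
NEG R0 → R0=-(184)=-184
OR R3, R6 → R3=36|(-59)=-27
After step 12: R3 = -27.

-27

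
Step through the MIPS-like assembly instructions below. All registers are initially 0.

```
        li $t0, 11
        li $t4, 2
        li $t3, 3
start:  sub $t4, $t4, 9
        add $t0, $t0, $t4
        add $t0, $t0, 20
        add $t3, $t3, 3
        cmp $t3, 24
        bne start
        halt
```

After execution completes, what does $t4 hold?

-61

after li $t0, 11: $t0=11
after li $t4, 2: $t4=2
after li $t3, 3: $t3=3
after sub $t4, $t4, 9: $t4=2-9=-7
after add $t0, $t0, $t4: $t0=11+(-7)=4
after add $t0, $t0, 20: $t0=4+20=24
after add $t3, $t3, 3: $t3=3+3=6
cmp $t3, 24  (cmp 6,24)
bne start: taken
after sub $t4, $t4, 9: $t4=(-7)-9=-16
after add $t0, $t0, $t4: $t0=24+(-16)=8
after add $t0, $t0, 20: $t0=8+20=28
after add $t3, $t3, 3: $t3=6+3=9
cmp $t3, 24  (cmp 9,24)
bne start: taken
after sub $t4, $t4, 9: $t4=(-16)-9=-25
after add $t0, $t0, $t4: $t0=28+(-25)=3
after add $t0, $t0, 20: $t0=3+20=23
after add $t3, $t3, 3: $t3=9+3=12
cmp $t3, 24  (cmp 12,24)
bne start: taken
after sub $t4, $t4, 9: $t4=(-25)-9=-34
after add $t0, $t0, $t4: $t0=23+(-34)=-11
after add $t0, $t0, 20: $t0=(-11)+20=9
after add $t3, $t3, 3: $t3=12+3=15
cmp $t3, 24  (cmp 15,24)
bne start: taken
after sub $t4, $t4, 9: $t4=(-34)-9=-43
after add $t0, $t0, $t4: $t0=9+(-43)=-34
after add $t0, $t0, 20: $t0=(-34)+20=-14
after add $t3, $t3, 3: $t3=15+3=18
cmp $t3, 24  (cmp 18,24)
bne start: taken
after sub $t4, $t4, 9: $t4=(-43)-9=-52
after add $t0, $t0, $t4: $t0=(-14)+(-52)=-66
after add $t0, $t0, 20: $t0=(-66)+20=-46
after add $t3, $t3, 3: $t3=18+3=21
cmp $t3, 24  (cmp 21,24)
bne start: taken
after sub $t4, $t4, 9: $t4=(-52)-9=-61
after add $t0, $t0, $t4: $t0=(-46)+(-61)=-107
after add $t0, $t0, 20: $t0=(-107)+20=-87
after add $t3, $t3, 3: $t3=21+3=24
cmp $t3, 24  (cmp 24,24)
bne start: not taken
halt.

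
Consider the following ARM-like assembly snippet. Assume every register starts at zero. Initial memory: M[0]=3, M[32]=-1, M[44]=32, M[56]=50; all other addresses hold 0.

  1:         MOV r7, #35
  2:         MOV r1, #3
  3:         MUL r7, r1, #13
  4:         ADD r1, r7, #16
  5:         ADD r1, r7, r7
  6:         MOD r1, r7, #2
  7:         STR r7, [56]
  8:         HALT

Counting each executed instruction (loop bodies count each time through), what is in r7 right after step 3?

after MOV r7, #35: r7=35
after MOV r1, #3: r1=3
after MUL r7, r1, #13: r7=3*13=39
After step 3: r7 = 39.

39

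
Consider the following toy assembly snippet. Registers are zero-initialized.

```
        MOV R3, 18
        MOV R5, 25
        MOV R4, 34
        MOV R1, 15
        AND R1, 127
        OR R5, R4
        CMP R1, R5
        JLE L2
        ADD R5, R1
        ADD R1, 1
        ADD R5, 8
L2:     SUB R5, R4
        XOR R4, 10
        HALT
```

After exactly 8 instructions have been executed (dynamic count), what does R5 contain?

59

MOV R3, 18 → R3=18
MOV R5, 25 → R5=25
MOV R4, 34 → R4=34
MOV R1, 15 → R1=15
AND R1, 127 → R1=15&127=15
OR R5, R4 → R5=25|34=59
CMP R1, R5  (cmp 15,59)
JLE L2: taken
After step 8: R5 = 59.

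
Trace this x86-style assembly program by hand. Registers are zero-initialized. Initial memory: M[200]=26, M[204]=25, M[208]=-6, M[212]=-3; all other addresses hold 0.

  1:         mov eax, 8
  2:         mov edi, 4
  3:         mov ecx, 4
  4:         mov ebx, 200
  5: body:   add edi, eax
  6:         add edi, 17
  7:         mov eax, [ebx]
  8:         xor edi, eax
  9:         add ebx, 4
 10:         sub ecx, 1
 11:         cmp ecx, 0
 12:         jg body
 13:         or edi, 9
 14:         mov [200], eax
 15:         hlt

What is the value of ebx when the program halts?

mov eax, 8 → eax=8
mov edi, 4 → edi=4
mov ecx, 4 → ecx=4
mov ebx, 200 → ebx=200
add edi, eax → edi=4+8=12
add edi, 17 → edi=12+17=29
mov eax, [ebx] → eax=M[200]=26
xor edi, eax → edi=29^26=7
add ebx, 4 → ebx=200+4=204
sub ecx, 1 → ecx=4-1=3
cmp ecx, 0  (cmp 3,0)
jg body: taken
add edi, eax → edi=7+26=33
add edi, 17 → edi=33+17=50
mov eax, [ebx] → eax=M[204]=25
xor edi, eax → edi=50^25=43
add ebx, 4 → ebx=204+4=208
sub ecx, 1 → ecx=3-1=2
cmp ecx, 0  (cmp 2,0)
jg body: taken
add edi, eax → edi=43+25=68
add edi, 17 → edi=68+17=85
mov eax, [ebx] → eax=M[208]=-6
xor edi, eax → edi=85^(-6)=-81
add ebx, 4 → ebx=208+4=212
sub ecx, 1 → ecx=2-1=1
cmp ecx, 0  (cmp 1,0)
jg body: taken
add edi, eax → edi=(-81)+(-6)=-87
add edi, 17 → edi=(-87)+17=-70
mov eax, [ebx] → eax=M[212]=-3
xor edi, eax → edi=(-70)^(-3)=71
add ebx, 4 → ebx=212+4=216
sub ecx, 1 → ecx=1-1=0
cmp ecx, 0  (cmp 0,0)
jg body: not taken
or edi, 9 → edi=71|9=79
mov [200], eax → M[200]=-3
halt.

216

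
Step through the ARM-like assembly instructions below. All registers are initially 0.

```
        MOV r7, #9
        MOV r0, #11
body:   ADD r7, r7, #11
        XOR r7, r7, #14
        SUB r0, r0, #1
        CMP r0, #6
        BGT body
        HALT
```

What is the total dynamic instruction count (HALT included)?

r7=9
r0=11
r7=9+11=20
r7=20^14=26
r0=11-1=10
CMP r0, #6  (cmp 10,6)
BGT body: taken
r7=26+11=37
r7=37^14=43
r0=10-1=9
CMP r0, #6  (cmp 9,6)
BGT body: taken
r7=43+11=54
r7=54^14=56
r0=9-1=8
CMP r0, #6  (cmp 8,6)
BGT body: taken
r7=56+11=67
r7=67^14=77
r0=8-1=7
CMP r0, #6  (cmp 7,6)
BGT body: taken
r7=77+11=88
r7=88^14=86
r0=7-1=6
CMP r0, #6  (cmp 6,6)
BGT body: not taken
halt.
Total executed instructions: 28.

28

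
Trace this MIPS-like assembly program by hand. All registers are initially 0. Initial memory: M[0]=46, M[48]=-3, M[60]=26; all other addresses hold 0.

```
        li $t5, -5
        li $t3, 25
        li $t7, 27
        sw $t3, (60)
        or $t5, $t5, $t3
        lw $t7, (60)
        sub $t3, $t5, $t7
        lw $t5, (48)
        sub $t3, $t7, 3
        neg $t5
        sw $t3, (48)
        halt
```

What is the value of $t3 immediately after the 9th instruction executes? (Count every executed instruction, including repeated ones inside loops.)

li $t5, -5 → $t5=-5
li $t3, 25 → $t3=25
li $t7, 27 → $t7=27
sw $t3, (60) → M[60]=25
or $t5, $t5, $t3 → $t5=(-5)|25=-5
lw $t7, (60) → $t7=M[60]=25
sub $t3, $t5, $t7 → $t3=(-5)-25=-30
lw $t5, (48) → $t5=M[48]=-3
sub $t3, $t7, 3 → $t3=25-3=22
After step 9: $t3 = 22.

22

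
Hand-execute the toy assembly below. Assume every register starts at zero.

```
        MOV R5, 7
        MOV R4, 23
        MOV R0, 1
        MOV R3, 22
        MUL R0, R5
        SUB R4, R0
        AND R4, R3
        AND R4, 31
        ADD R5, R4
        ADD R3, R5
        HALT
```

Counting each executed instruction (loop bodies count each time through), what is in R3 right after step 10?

R5=7
R4=23
R0=1
R3=22
R0=1*7=7
R4=23-7=16
R4=16&22=16
R4=16&31=16
R5=7+16=23
R3=22+23=45
After step 10: R3 = 45.

45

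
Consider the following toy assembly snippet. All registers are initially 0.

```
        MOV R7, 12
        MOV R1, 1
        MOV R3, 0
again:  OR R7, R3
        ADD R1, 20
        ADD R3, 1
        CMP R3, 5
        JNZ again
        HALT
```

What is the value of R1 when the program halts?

101

after MOV R7, 12: R7=12
after MOV R1, 1: R1=1
after MOV R3, 0: R3=0
after OR R7, R3: R7=12|0=12
after ADD R1, 20: R1=1+20=21
after ADD R3, 1: R3=0+1=1
CMP R3, 5  (cmp 1,5)
JNZ again: taken
after OR R7, R3: R7=12|1=13
after ADD R1, 20: R1=21+20=41
after ADD R3, 1: R3=1+1=2
CMP R3, 5  (cmp 2,5)
JNZ again: taken
after OR R7, R3: R7=13|2=15
after ADD R1, 20: R1=41+20=61
after ADD R3, 1: R3=2+1=3
CMP R3, 5  (cmp 3,5)
JNZ again: taken
after OR R7, R3: R7=15|3=15
after ADD R1, 20: R1=61+20=81
after ADD R3, 1: R3=3+1=4
CMP R3, 5  (cmp 4,5)
JNZ again: taken
after OR R7, R3: R7=15|4=15
after ADD R1, 20: R1=81+20=101
after ADD R3, 1: R3=4+1=5
CMP R3, 5  (cmp 5,5)
JNZ again: not taken
halt.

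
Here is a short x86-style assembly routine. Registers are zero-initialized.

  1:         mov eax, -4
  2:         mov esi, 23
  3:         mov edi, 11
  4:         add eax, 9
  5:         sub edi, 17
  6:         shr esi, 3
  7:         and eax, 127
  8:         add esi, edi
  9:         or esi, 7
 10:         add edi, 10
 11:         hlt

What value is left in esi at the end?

mov eax, -4 → eax=-4
mov esi, 23 → esi=23
mov edi, 11 → edi=11
add eax, 9 → eax=(-4)+9=5
sub edi, 17 → edi=11-17=-6
shr esi, 3 → esi=23>>3=2
and eax, 127 → eax=5&127=5
add esi, edi → esi=2+(-6)=-4
or esi, 7 → esi=(-4)|7=-1
add edi, 10 → edi=(-6)+10=4
halt.

-1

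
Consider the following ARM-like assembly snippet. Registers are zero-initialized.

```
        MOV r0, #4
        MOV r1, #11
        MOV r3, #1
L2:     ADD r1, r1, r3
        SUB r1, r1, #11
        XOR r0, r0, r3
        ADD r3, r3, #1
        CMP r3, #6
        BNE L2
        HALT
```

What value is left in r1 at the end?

-29

r0=4
r1=11
r3=1
r1=11+1=12
r1=12-11=1
r0=4^1=5
r3=1+1=2
CMP r3, #6  (cmp 2,6)
BNE L2: taken
r1=1+2=3
r1=3-11=-8
r0=5^2=7
r3=2+1=3
CMP r3, #6  (cmp 3,6)
BNE L2: taken
r1=(-8)+3=-5
r1=(-5)-11=-16
r0=7^3=4
r3=3+1=4
CMP r3, #6  (cmp 4,6)
BNE L2: taken
r1=(-16)+4=-12
r1=(-12)-11=-23
r0=4^4=0
r3=4+1=5
CMP r3, #6  (cmp 5,6)
BNE L2: taken
r1=(-23)+5=-18
r1=(-18)-11=-29
r0=0^5=5
r3=5+1=6
CMP r3, #6  (cmp 6,6)
BNE L2: not taken
halt.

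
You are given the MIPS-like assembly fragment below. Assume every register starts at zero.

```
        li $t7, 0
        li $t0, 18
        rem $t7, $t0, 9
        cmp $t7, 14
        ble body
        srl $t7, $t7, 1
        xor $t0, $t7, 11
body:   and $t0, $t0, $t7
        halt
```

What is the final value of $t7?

0

$t7=0
$t0=18
$t7=18%9=0
cmp $t7, 14  (cmp 0,14)
ble body: taken
$t0=18&0=0
halt.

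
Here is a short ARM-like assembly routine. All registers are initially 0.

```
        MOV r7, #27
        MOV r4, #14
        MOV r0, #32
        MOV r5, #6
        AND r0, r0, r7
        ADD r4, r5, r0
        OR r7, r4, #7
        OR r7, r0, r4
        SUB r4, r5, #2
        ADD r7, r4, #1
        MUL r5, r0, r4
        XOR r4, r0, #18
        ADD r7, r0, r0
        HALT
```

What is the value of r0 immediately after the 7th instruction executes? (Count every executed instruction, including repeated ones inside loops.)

MOV r7, #27 → r7=27
MOV r4, #14 → r4=14
MOV r0, #32 → r0=32
MOV r5, #6 → r5=6
AND r0, r0, r7 → r0=32&27=0
ADD r4, r5, r0 → r4=6+0=6
OR r7, r4, #7 → r7=6|7=7
After step 7: r0 = 0.

0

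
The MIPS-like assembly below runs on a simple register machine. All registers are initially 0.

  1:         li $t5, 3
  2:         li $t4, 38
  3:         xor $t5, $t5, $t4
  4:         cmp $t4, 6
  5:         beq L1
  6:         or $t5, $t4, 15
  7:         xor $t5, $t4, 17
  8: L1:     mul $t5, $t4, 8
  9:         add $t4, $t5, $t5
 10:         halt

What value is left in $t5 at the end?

304

after li $t5, 3: $t5=3
after li $t4, 38: $t4=38
after xor $t5, $t5, $t4: $t5=3^38=37
cmp $t4, 6  (cmp 38,6)
beq L1: not taken
after or $t5, $t4, 15: $t5=38|15=47
after xor $t5, $t4, 17: $t5=38^17=55
after mul $t5, $t4, 8: $t5=38*8=304
after add $t4, $t5, $t5: $t4=304+304=608
halt.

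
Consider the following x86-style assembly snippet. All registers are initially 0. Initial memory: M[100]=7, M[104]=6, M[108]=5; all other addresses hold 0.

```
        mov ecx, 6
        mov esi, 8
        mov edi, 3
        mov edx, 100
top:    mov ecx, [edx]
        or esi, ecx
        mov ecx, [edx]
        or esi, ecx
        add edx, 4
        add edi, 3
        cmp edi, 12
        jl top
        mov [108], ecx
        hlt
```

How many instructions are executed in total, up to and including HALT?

30

after mov ecx, 6: ecx=6
after mov esi, 8: esi=8
after mov edi, 3: edi=3
after mov edx, 100: edx=100
after mov ecx, [edx]: ecx=M[100]=7
after or esi, ecx: esi=8|7=15
after mov ecx, [edx]: ecx=M[100]=7
after or esi, ecx: esi=15|7=15
after add edx, 4: edx=100+4=104
after add edi, 3: edi=3+3=6
cmp edi, 12  (cmp 6,12)
jl top: taken
after mov ecx, [edx]: ecx=M[104]=6
after or esi, ecx: esi=15|6=15
after mov ecx, [edx]: ecx=M[104]=6
after or esi, ecx: esi=15|6=15
after add edx, 4: edx=104+4=108
after add edi, 3: edi=6+3=9
cmp edi, 12  (cmp 9,12)
jl top: taken
after mov ecx, [edx]: ecx=M[108]=5
after or esi, ecx: esi=15|5=15
after mov ecx, [edx]: ecx=M[108]=5
after or esi, ecx: esi=15|5=15
after add edx, 4: edx=108+4=112
after add edi, 3: edi=9+3=12
cmp edi, 12  (cmp 12,12)
jl top: not taken
mov [108], ecx → M[108]=5
halt.
Total executed instructions: 30.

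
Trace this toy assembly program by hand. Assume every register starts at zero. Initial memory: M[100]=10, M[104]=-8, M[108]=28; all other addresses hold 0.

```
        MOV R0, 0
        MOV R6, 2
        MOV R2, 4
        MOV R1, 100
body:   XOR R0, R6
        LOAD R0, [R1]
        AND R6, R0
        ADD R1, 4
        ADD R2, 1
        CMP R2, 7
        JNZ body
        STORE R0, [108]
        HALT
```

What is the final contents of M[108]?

MOV R0, 0 → R0=0
MOV R6, 2 → R6=2
MOV R2, 4 → R2=4
MOV R1, 100 → R1=100
XOR R0, R6 → R0=0^2=2
LOAD R0, [R1] → R0=M[100]=10
AND R6, R0 → R6=2&10=2
ADD R1, 4 → R1=100+4=104
ADD R2, 1 → R2=4+1=5
CMP R2, 7  (cmp 5,7)
JNZ body: taken
XOR R0, R6 → R0=10^2=8
LOAD R0, [R1] → R0=M[104]=-8
AND R6, R0 → R6=2&(-8)=0
ADD R1, 4 → R1=104+4=108
ADD R2, 1 → R2=5+1=6
CMP R2, 7  (cmp 6,7)
JNZ body: taken
XOR R0, R6 → R0=(-8)^0=-8
LOAD R0, [R1] → R0=M[108]=28
AND R6, R0 → R6=0&28=0
ADD R1, 4 → R1=108+4=112
ADD R2, 1 → R2=6+1=7
CMP R2, 7  (cmp 7,7)
JNZ body: not taken
STORE R0, [108] → M[108]=28
halt.

28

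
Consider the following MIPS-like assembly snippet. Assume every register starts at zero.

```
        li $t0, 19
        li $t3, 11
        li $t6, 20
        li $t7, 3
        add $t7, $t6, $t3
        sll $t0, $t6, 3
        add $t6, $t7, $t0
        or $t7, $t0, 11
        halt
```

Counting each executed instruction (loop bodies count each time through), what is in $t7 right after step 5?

after li $t0, 19: $t0=19
after li $t3, 11: $t3=11
after li $t6, 20: $t6=20
after li $t7, 3: $t7=3
after add $t7, $t6, $t3: $t7=20+11=31
After step 5: $t7 = 31.

31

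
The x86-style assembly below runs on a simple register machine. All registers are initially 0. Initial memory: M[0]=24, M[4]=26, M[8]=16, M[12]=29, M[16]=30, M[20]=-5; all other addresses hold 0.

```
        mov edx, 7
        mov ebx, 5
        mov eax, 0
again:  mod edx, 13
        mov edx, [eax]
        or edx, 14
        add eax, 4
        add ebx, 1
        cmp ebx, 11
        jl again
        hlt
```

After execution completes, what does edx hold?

-1

after mov edx, 7: edx=7
after mov ebx, 5: ebx=5
after mov eax, 0: eax=0
after mod edx, 13: edx=7%13=7
after mov edx, [eax]: edx=M[0]=24
after or edx, 14: edx=24|14=30
after add eax, 4: eax=0+4=4
after add ebx, 1: ebx=5+1=6
cmp ebx, 11  (cmp 6,11)
jl again: taken
after mod edx, 13: edx=30%13=4
after mov edx, [eax]: edx=M[4]=26
after or edx, 14: edx=26|14=30
after add eax, 4: eax=4+4=8
after add ebx, 1: ebx=6+1=7
cmp ebx, 11  (cmp 7,11)
jl again: taken
after mod edx, 13: edx=30%13=4
after mov edx, [eax]: edx=M[8]=16
after or edx, 14: edx=16|14=30
after add eax, 4: eax=8+4=12
after add ebx, 1: ebx=7+1=8
cmp ebx, 11  (cmp 8,11)
jl again: taken
after mod edx, 13: edx=30%13=4
after mov edx, [eax]: edx=M[12]=29
after or edx, 14: edx=29|14=31
after add eax, 4: eax=12+4=16
after add ebx, 1: ebx=8+1=9
cmp ebx, 11  (cmp 9,11)
jl again: taken
after mod edx, 13: edx=31%13=5
after mov edx, [eax]: edx=M[16]=30
after or edx, 14: edx=30|14=30
after add eax, 4: eax=16+4=20
after add ebx, 1: ebx=9+1=10
cmp ebx, 11  (cmp 10,11)
jl again: taken
after mod edx, 13: edx=30%13=4
after mov edx, [eax]: edx=M[20]=-5
after or edx, 14: edx=(-5)|14=-1
after add eax, 4: eax=20+4=24
after add ebx, 1: ebx=10+1=11
cmp ebx, 11  (cmp 11,11)
jl again: not taken
halt.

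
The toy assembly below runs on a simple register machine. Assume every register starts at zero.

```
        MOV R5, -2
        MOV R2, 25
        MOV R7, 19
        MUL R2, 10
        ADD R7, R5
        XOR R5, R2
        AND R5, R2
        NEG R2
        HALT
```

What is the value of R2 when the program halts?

-250

after MOV R5, -2: R5=-2
after MOV R2, 25: R2=25
after MOV R7, 19: R7=19
after MUL R2, 10: R2=25*10=250
after ADD R7, R5: R7=19+(-2)=17
after XOR R5, R2: R5=(-2)^250=-252
after AND R5, R2: R5=(-252)&250=0
after NEG R2: R2=-(250)=-250
halt.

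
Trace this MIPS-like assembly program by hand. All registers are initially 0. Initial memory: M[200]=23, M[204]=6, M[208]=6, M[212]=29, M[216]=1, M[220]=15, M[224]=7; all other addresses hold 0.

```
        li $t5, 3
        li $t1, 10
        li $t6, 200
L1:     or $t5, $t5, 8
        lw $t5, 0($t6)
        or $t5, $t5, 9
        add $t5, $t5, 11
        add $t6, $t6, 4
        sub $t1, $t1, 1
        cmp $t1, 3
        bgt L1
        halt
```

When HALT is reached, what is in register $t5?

li $t5, 3 → $t5=3
li $t1, 10 → $t1=10
li $t6, 200 → $t6=200
or $t5, $t5, 8 → $t5=3|8=11
lw $t5, 0($t6) → $t5=M[200]=23
or $t5, $t5, 9 → $t5=23|9=31
add $t5, $t5, 11 → $t5=31+11=42
add $t6, $t6, 4 → $t6=200+4=204
sub $t1, $t1, 1 → $t1=10-1=9
cmp $t1, 3  (cmp 9,3)
bgt L1: taken
or $t5, $t5, 8 → $t5=42|8=42
lw $t5, 0($t6) → $t5=M[204]=6
or $t5, $t5, 9 → $t5=6|9=15
add $t5, $t5, 11 → $t5=15+11=26
add $t6, $t6, 4 → $t6=204+4=208
sub $t1, $t1, 1 → $t1=9-1=8
cmp $t1, 3  (cmp 8,3)
bgt L1: taken
or $t5, $t5, 8 → $t5=26|8=26
lw $t5, 0($t6) → $t5=M[208]=6
or $t5, $t5, 9 → $t5=6|9=15
add $t5, $t5, 11 → $t5=15+11=26
add $t6, $t6, 4 → $t6=208+4=212
sub $t1, $t1, 1 → $t1=8-1=7
cmp $t1, 3  (cmp 7,3)
bgt L1: taken
or $t5, $t5, 8 → $t5=26|8=26
lw $t5, 0($t6) → $t5=M[212]=29
or $t5, $t5, 9 → $t5=29|9=29
add $t5, $t5, 11 → $t5=29+11=40
add $t6, $t6, 4 → $t6=212+4=216
sub $t1, $t1, 1 → $t1=7-1=6
cmp $t1, 3  (cmp 6,3)
bgt L1: taken
or $t5, $t5, 8 → $t5=40|8=40
lw $t5, 0($t6) → $t5=M[216]=1
or $t5, $t5, 9 → $t5=1|9=9
add $t5, $t5, 11 → $t5=9+11=20
add $t6, $t6, 4 → $t6=216+4=220
sub $t1, $t1, 1 → $t1=6-1=5
cmp $t1, 3  (cmp 5,3)
bgt L1: taken
or $t5, $t5, 8 → $t5=20|8=28
lw $t5, 0($t6) → $t5=M[220]=15
or $t5, $t5, 9 → $t5=15|9=15
add $t5, $t5, 11 → $t5=15+11=26
add $t6, $t6, 4 → $t6=220+4=224
sub $t1, $t1, 1 → $t1=5-1=4
cmp $t1, 3  (cmp 4,3)
bgt L1: taken
or $t5, $t5, 8 → $t5=26|8=26
lw $t5, 0($t6) → $t5=M[224]=7
or $t5, $t5, 9 → $t5=7|9=15
add $t5, $t5, 11 → $t5=15+11=26
add $t6, $t6, 4 → $t6=224+4=228
sub $t1, $t1, 1 → $t1=4-1=3
cmp $t1, 3  (cmp 3,3)
bgt L1: not taken
halt.

26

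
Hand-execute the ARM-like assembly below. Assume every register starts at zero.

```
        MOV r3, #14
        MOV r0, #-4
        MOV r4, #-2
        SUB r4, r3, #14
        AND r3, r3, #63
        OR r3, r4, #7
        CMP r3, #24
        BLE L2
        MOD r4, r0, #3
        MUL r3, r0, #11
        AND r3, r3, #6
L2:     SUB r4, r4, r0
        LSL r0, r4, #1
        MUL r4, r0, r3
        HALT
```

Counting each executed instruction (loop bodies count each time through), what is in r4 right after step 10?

r3=14
r0=-4
r4=-2
r4=14-14=0
r3=14&63=14
r3=0|7=7
CMP r3, #24  (cmp 7,24)
BLE L2: taken
r4=0-(-4)=4
r0=4<<1=8
After step 10: r4 = 4.

4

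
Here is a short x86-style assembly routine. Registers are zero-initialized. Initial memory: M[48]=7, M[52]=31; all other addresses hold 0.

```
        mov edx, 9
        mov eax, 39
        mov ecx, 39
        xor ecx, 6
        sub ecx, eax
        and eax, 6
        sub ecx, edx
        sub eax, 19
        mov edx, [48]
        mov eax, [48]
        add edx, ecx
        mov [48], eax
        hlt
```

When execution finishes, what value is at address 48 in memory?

edx=9
eax=39
ecx=39
ecx=39^6=33
ecx=33-39=-6
eax=39&6=6
ecx=(-6)-9=-15
eax=6-19=-13
edx=M[48]=7
eax=M[48]=7
edx=7+(-15)=-8
mov [48], eax → M[48]=7
halt.

7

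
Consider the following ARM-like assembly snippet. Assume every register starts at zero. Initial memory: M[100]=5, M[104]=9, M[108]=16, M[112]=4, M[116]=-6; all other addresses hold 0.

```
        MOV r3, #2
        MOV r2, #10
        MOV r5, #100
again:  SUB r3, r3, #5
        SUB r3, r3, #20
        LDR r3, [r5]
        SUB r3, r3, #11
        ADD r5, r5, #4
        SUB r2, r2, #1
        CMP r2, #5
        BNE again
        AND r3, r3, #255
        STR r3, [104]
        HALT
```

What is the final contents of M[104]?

MOV r3, #2 → r3=2
MOV r2, #10 → r2=10
MOV r5, #100 → r5=100
SUB r3, r3, #5 → r3=2-5=-3
SUB r3, r3, #20 → r3=(-3)-20=-23
LDR r3, [r5] → r3=M[100]=5
SUB r3, r3, #11 → r3=5-11=-6
ADD r5, r5, #4 → r5=100+4=104
SUB r2, r2, #1 → r2=10-1=9
CMP r2, #5  (cmp 9,5)
BNE again: taken
SUB r3, r3, #5 → r3=(-6)-5=-11
SUB r3, r3, #20 → r3=(-11)-20=-31
LDR r3, [r5] → r3=M[104]=9
SUB r3, r3, #11 → r3=9-11=-2
ADD r5, r5, #4 → r5=104+4=108
SUB r2, r2, #1 → r2=9-1=8
CMP r2, #5  (cmp 8,5)
BNE again: taken
SUB r3, r3, #5 → r3=(-2)-5=-7
SUB r3, r3, #20 → r3=(-7)-20=-27
LDR r3, [r5] → r3=M[108]=16
SUB r3, r3, #11 → r3=16-11=5
ADD r5, r5, #4 → r5=108+4=112
SUB r2, r2, #1 → r2=8-1=7
CMP r2, #5  (cmp 7,5)
BNE again: taken
SUB r3, r3, #5 → r3=5-5=0
SUB r3, r3, #20 → r3=0-20=-20
LDR r3, [r5] → r3=M[112]=4
SUB r3, r3, #11 → r3=4-11=-7
ADD r5, r5, #4 → r5=112+4=116
SUB r2, r2, #1 → r2=7-1=6
CMP r2, #5  (cmp 6,5)
BNE again: taken
SUB r3, r3, #5 → r3=(-7)-5=-12
SUB r3, r3, #20 → r3=(-12)-20=-32
LDR r3, [r5] → r3=M[116]=-6
SUB r3, r3, #11 → r3=(-6)-11=-17
ADD r5, r5, #4 → r5=116+4=120
SUB r2, r2, #1 → r2=6-1=5
CMP r2, #5  (cmp 5,5)
BNE again: not taken
AND r3, r3, #255 → r3=(-17)&255=239
STR r3, [104] → M[104]=239
halt.

239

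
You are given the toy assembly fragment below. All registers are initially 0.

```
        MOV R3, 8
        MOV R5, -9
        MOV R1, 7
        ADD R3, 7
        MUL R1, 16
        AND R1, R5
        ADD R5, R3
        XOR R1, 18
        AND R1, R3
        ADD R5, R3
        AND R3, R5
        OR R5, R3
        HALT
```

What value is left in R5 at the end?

after MOV R3, 8: R3=8
after MOV R5, -9: R5=-9
after MOV R1, 7: R1=7
after ADD R3, 7: R3=8+7=15
after MUL R1, 16: R1=7*16=112
after AND R1, R5: R1=112&(-9)=112
after ADD R5, R3: R5=(-9)+15=6
after XOR R1, 18: R1=112^18=98
after AND R1, R3: R1=98&15=2
after ADD R5, R3: R5=6+15=21
after AND R3, R5: R3=15&21=5
after OR R5, R3: R5=21|5=21
halt.

21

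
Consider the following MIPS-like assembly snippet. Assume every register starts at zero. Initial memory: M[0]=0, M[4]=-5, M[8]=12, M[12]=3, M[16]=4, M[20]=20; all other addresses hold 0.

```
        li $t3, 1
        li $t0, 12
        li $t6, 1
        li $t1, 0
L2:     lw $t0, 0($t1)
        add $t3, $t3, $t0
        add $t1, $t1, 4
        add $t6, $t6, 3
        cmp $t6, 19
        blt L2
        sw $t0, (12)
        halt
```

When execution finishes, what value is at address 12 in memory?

$t3=1
$t0=12
$t6=1
$t1=0
$t0=M[0]=0
$t3=1+0=1
$t1=0+4=4
$t6=1+3=4
cmp $t6, 19  (cmp 4,19)
blt L2: taken
$t0=M[4]=-5
$t3=1+(-5)=-4
$t1=4+4=8
$t6=4+3=7
cmp $t6, 19  (cmp 7,19)
blt L2: taken
$t0=M[8]=12
$t3=(-4)+12=8
$t1=8+4=12
$t6=7+3=10
cmp $t6, 19  (cmp 10,19)
blt L2: taken
$t0=M[12]=3
$t3=8+3=11
$t1=12+4=16
$t6=10+3=13
cmp $t6, 19  (cmp 13,19)
blt L2: taken
$t0=M[16]=4
$t3=11+4=15
$t1=16+4=20
$t6=13+3=16
cmp $t6, 19  (cmp 16,19)
blt L2: taken
$t0=M[20]=20
$t3=15+20=35
$t1=20+4=24
$t6=16+3=19
cmp $t6, 19  (cmp 19,19)
blt L2: not taken
sw $t0, (12) → M[12]=20
halt.

20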